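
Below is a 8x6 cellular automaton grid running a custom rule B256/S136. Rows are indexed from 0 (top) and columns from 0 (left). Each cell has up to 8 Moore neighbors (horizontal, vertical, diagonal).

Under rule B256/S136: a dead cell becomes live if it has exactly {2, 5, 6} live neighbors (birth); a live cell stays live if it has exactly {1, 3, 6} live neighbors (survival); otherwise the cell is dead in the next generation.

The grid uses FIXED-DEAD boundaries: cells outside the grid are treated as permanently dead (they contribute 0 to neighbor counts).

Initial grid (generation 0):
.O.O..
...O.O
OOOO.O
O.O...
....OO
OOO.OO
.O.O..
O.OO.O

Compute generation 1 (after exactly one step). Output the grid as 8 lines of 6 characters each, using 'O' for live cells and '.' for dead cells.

Answer: ...O..
..OOOO
...O.O
.OO...
.O..OO
.OO..O
..O.O.
O.O...

Derivation:
Simulating step by step:
Generation 0 (given above): 24 live cells
Generation 1: 19 live cells
(generation 1 grid is the final answer)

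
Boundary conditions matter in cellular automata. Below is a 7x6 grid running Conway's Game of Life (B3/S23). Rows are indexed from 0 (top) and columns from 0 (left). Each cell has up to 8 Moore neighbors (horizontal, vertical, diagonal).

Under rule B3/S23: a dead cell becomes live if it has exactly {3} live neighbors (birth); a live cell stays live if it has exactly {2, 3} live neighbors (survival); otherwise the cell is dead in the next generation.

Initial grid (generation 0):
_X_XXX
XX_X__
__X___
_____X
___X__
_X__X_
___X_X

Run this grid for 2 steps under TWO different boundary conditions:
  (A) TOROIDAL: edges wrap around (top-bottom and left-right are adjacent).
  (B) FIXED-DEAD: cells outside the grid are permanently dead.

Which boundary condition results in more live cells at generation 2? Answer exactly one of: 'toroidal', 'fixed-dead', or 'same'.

Under TOROIDAL boundary, generation 2:
_X_X_X
___X_X
__X__X
_X____
____X_
__X__X
X____X
Population = 13

Under FIXED-DEAD boundary, generation 2:
XX_XX_
___XX_
XXX___
______
____X_
____XX
____X_
Population = 13

Comparison: toroidal=13, fixed-dead=13 -> same

Answer: same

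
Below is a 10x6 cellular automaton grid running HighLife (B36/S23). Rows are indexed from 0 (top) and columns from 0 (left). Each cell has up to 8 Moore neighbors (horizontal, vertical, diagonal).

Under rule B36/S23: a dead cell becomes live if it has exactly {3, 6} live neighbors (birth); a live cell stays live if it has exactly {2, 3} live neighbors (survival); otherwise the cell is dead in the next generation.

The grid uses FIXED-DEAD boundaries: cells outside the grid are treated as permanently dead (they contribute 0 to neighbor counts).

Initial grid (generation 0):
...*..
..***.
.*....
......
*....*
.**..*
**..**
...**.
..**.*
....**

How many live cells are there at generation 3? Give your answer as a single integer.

Simulating step by step:
Generation 0 (given above): 21 live cells
Generation 1: 21 live cells
..***.
..***.
..**..
......
.*....
..*..*
**...*
.*....
..*.**
...***
Generation 2: 20 live cells
..*.*.
.*....
..*.*.
..*...
......
*.*...
***...
***.**
..*..*
...*.*
Generation 3: 15 live cells
......
.**...
.***..
...*..
.*....
*.*...
......
*...**
..*..*
....*.
Population at generation 3: 15

Answer: 15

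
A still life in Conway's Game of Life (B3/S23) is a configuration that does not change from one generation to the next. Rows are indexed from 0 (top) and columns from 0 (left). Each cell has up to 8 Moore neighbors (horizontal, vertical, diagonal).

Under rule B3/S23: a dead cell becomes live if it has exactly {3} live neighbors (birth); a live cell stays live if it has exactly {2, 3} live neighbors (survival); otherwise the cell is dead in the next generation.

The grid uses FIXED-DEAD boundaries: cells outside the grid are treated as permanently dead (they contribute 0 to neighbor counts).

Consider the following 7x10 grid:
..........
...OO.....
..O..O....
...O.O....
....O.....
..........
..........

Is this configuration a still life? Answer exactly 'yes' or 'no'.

Answer: yes

Derivation:
Compute generation 1 and compare to generation 0 (given above):
Generation 1:
..........
...OO.....
..O..O....
...O.O....
....O.....
..........
..........
The grids are IDENTICAL -> still life.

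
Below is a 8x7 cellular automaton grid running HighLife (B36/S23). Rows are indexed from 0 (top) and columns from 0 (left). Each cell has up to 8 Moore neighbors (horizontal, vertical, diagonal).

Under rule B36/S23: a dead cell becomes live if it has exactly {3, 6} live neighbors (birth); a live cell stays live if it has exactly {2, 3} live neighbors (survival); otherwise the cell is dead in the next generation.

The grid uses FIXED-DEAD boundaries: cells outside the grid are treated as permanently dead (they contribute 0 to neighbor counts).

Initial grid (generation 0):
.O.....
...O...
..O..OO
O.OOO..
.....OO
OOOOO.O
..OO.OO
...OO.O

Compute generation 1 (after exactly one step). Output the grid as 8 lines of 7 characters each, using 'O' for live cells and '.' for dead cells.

Simulating step by step:
Generation 0 (given above): 24 live cells
Generation 1: 19 live cells
(generation 1 grid is the final answer)

Answer: .......
..O....
.OO..O.
.OOOO..
O..O..O
.O...O.
....O.O
..OOO.O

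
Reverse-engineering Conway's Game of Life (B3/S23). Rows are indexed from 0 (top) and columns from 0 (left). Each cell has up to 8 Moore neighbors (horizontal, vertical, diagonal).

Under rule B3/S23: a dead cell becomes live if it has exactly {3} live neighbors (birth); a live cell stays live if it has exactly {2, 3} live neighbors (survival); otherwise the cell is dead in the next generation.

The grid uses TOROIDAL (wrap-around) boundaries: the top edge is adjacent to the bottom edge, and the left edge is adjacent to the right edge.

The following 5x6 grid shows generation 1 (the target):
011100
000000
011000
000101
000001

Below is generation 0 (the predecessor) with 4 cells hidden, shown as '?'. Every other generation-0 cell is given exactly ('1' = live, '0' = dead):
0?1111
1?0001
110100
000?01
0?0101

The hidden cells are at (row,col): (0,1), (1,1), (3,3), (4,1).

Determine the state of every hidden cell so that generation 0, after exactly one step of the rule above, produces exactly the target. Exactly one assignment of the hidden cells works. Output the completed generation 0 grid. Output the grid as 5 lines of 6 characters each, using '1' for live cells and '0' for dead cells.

Hidden generation-0 cells (in order): (0,1), (1,1), (3,3), (4,1).
A hidden cell only influences target cells in its own 3x3 neighborhood. Try each of the 2^4 = 16 assignments, step the completed generation 0 forward once under B3/S23, and compare with the target:
  (0,1)=0 (1,1)=0 (3,3)=0 (4,1)=0 -> step gives (0,1)='0' but target has '1' -> reject
  (0,1)=0 (1,1)=0 (3,3)=0 (4,1)=1 -> step gives (2,2)='0' but target has '1' -> reject
  (0,1)=0 (1,1)=0 (3,3)=1 (4,1)=0 -> step gives (0,1)='0' but target has '1' -> reject
  (0,1)=0 (1,1)=0 (3,3)=1 (4,1)=1 -> step gives (3,1)='1' but target has '0' -> reject
  (0,1)=0 (1,1)=1 (3,3)=0 (4,1)=0 -> step gives (2,4)='1' but target has '0' -> reject
  (0,1)=0 (1,1)=1 (3,3)=0 (4,1)=1 -> step gives (0,1)='0' but target has '1' -> reject
  (0,1)=0 (1,1)=1 (3,3)=1 (4,1)=0 -> step gives (2,2)='0' but target has '1' -> reject
  (0,1)=0 (1,1)=1 (3,3)=1 (4,1)=1 -> step gives (0,1)='0' but target has '1' -> reject
  (0,1)=1 (1,1)=0 (3,3)=0 (4,1)=0 -> step gives (2,2)='0' but target has '1' -> reject
  (0,1)=1 (1,1)=0 (3,3)=0 (4,1)=1 -> step gives (0,2)='0' but target has '1' -> reject
  (0,1)=1 (1,1)=0 (3,3)=1 (4,1)=0 -> step reproduces the target at every cell -> ACCEPT
  (0,1)=1 (1,1)=0 (3,3)=1 (4,1)=1 -> step gives (0,2)='0' but target has '1' -> reject
  (0,1)=1 (1,1)=1 (3,3)=0 (4,1)=0 -> step gives (0,2)='0' but target has '1' -> reject
  (0,1)=1 (1,1)=1 (3,3)=0 (4,1)=1 -> step gives (0,1)='0' but target has '1' -> reject
  (0,1)=1 (1,1)=1 (3,3)=1 (4,1)=0 -> step gives (0,2)='0' but target has '1' -> reject
  (0,1)=1 (1,1)=1 (3,3)=1 (4,1)=1 -> step gives (0,1)='0' but target has '1' -> reject
Unique solution: (0,1)=live, (1,1)=dead, (3,3)=live, (4,1)=dead.
Check: live-neighbor counts of every cell in the completed generation 0:
523354
555454
423144
424252
425473
Applying B3/S23 to generation 0 with these counts gives:
011100
000000
011000
000101
000001
which matches the target exactly.

Answer: 011111
100001
110100
000101
000101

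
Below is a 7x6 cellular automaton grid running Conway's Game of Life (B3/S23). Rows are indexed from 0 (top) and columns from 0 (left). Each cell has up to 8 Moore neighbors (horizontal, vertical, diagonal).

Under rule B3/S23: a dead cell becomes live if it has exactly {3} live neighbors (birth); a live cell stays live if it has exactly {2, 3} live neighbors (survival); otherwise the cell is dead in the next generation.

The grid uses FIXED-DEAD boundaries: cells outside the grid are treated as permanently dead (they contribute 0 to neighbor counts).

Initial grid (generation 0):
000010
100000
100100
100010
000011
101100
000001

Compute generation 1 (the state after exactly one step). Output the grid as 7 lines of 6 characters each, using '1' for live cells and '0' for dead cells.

Simulating step by step:
Generation 0 (given above): 12 live cells
Generation 1: 10 live cells
(generation 1 grid is the final answer)

Answer: 000000
000000
110000
000111
010011
000101
000000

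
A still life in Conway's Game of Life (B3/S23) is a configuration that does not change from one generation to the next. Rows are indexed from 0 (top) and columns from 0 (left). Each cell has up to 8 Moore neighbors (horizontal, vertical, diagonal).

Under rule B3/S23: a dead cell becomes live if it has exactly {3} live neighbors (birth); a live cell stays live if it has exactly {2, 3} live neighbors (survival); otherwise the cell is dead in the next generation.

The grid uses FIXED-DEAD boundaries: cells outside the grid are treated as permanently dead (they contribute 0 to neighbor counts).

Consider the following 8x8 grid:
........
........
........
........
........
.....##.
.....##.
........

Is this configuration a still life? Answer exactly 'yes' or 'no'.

Answer: yes

Derivation:
Compute generation 1 and compare to generation 0 (given above):
Generation 1:
........
........
........
........
........
.....##.
.....##.
........
The grids are IDENTICAL -> still life.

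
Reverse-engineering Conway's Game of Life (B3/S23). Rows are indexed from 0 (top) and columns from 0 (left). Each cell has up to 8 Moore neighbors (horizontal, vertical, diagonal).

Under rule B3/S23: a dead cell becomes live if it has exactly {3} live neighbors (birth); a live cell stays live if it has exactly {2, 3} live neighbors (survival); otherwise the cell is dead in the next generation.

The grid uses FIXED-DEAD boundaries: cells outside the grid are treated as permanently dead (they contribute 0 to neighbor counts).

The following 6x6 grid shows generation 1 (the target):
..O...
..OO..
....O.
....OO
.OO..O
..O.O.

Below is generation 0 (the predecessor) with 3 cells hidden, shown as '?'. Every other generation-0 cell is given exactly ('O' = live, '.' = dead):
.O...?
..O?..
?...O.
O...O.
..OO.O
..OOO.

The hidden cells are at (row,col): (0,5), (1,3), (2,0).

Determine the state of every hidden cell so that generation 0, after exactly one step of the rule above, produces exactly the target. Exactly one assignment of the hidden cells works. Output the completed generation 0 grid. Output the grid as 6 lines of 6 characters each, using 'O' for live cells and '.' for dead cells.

Hidden generation-0 cells (in order): (0,5), (1,3), (2,0).
A hidden cell only influences target cells in its own 3x3 neighborhood. Try each of the 2^3 = 8 assignments, step the completed generation 0 forward once under B3/S23, and compare with the target:
  (0,5)=. (1,3)=. (2,0)=. -> step gives (0,2)='.' but target has 'O' -> reject
  (0,5)=. (1,3)=. (2,0)=O -> step gives (0,2)='.' but target has 'O' -> reject
  (0,5)=. (1,3)=O (2,0)=. -> step reproduces the target at every cell -> ACCEPT
  (0,5)=. (1,3)=O (2,0)=O -> step gives (1,1)='O' but target has '.' -> reject
  (0,5)=O (1,3)=. (2,0)=. -> step gives (0,2)='.' but target has 'O' -> reject
  (0,5)=O (1,3)=. (2,0)=O -> step gives (0,2)='.' but target has 'O' -> reject
  (0,5)=O (1,3)=O (2,0)=. -> step gives (1,4)='O' but target has '.' -> reject
  (0,5)=O (1,3)=O (2,0)=O -> step gives (1,1)='O' but target has '.' -> reject
Unique solution: (0,5)=dead, (1,3)=live, (2,0)=dead.
Check: live-neighbor counts of every cell in the completed generation 0:
113210
122221
122422
022433
133552
023432
Applying B3/S23 to generation 0 with these counts gives:
..O...
..OO..
....O.
....OO
.OO..O
..O.O.
which matches the target exactly.

Answer: .O....
..OO..
....O.
O...O.
..OO.O
..OOO.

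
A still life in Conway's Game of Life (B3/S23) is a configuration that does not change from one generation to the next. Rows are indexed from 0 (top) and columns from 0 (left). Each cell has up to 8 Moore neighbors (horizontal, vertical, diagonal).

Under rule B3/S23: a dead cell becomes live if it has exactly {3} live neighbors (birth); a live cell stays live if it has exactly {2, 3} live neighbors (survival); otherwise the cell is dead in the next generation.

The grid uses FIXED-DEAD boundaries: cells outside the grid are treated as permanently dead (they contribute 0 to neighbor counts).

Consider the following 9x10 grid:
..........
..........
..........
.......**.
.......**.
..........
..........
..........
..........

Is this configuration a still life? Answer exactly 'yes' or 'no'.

Answer: yes

Derivation:
Compute generation 1 and compare to generation 0 (given above):
Generation 1:
..........
..........
..........
.......**.
.......**.
..........
..........
..........
..........
The grids are IDENTICAL -> still life.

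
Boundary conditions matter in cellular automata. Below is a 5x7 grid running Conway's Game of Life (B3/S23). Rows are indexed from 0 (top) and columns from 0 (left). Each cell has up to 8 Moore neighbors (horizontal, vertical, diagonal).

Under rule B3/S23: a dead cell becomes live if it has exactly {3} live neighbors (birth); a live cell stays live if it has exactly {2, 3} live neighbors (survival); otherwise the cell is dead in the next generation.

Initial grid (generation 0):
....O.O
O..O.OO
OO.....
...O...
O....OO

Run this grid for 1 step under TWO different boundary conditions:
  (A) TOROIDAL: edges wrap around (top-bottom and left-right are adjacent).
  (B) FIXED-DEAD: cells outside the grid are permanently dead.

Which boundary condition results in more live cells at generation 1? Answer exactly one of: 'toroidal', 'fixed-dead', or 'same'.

Under TOROIDAL boundary, generation 1:
....O..
.O..OO.
OOO.O..
.O.....
O...OOO
Population = 13

Under FIXED-DEAD boundary, generation 1:
....O.O
OO..OOO
OOO.O..
OO.....
.......
Population = 13

Comparison: toroidal=13, fixed-dead=13 -> same

Answer: same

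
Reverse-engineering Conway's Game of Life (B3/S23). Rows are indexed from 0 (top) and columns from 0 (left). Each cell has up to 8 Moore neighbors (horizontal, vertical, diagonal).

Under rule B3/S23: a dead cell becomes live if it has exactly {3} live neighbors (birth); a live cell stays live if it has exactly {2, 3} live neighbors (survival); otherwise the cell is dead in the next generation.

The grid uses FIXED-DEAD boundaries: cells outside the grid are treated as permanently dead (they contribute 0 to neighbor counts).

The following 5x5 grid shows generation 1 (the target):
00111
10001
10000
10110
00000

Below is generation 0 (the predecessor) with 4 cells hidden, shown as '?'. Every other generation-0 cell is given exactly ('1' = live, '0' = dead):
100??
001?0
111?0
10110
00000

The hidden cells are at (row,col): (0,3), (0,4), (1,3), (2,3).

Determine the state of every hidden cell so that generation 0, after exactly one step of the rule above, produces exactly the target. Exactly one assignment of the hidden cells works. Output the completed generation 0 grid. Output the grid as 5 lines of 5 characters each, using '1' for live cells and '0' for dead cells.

Hidden generation-0 cells (in order): (0,3), (0,4), (1,3), (2,3).
A hidden cell only influences target cells in its own 3x3 neighborhood. Try each of the 2^4 = 16 assignments, step the completed generation 0 forward once under B3/S23, and compare with the target:
  (0,3)=0 (0,4)=0 (1,3)=0 (2,3)=0 -> step gives (0,2)='0' but target has '1' -> reject
  (0,3)=0 (0,4)=0 (1,3)=0 (2,3)=1 -> step gives (0,2)='0' but target has '1' -> reject
  (0,3)=0 (0,4)=0 (1,3)=1 (2,3)=0 -> step gives (0,2)='0' but target has '1' -> reject
  (0,3)=0 (0,4)=0 (1,3)=1 (2,3)=1 -> step gives (0,2)='0' but target has '1' -> reject
  (0,3)=0 (0,4)=1 (1,3)=0 (2,3)=0 -> step gives (0,2)='0' but target has '1' -> reject
  (0,3)=0 (0,4)=1 (1,3)=0 (2,3)=1 -> step gives (0,2)='0' but target has '1' -> reject
  (0,3)=0 (0,4)=1 (1,3)=1 (2,3)=0 -> step gives (0,2)='0' but target has '1' -> reject
  (0,3)=0 (0,4)=1 (1,3)=1 (2,3)=1 -> step gives (0,2)='0' but target has '1' -> reject
  (0,3)=1 (0,4)=0 (1,3)=0 (2,3)=0 -> step gives (0,2)='0' but target has '1' -> reject
  (0,3)=1 (0,4)=0 (1,3)=0 (2,3)=1 -> step gives (0,2)='0' but target has '1' -> reject
  (0,3)=1 (0,4)=0 (1,3)=1 (2,3)=0 -> step gives (0,4)='0' but target has '1' -> reject
  (0,3)=1 (0,4)=0 (1,3)=1 (2,3)=1 -> step gives (0,4)='0' but target has '1' -> reject
  (0,3)=1 (0,4)=1 (1,3)=0 (2,3)=0 -> step gives (0,2)='0' but target has '1' -> reject
  (0,3)=1 (0,4)=1 (1,3)=0 (2,3)=1 -> step gives (0,2)='0' but target has '1' -> reject
  (0,3)=1 (0,4)=1 (1,3)=1 (2,3)=0 -> step reproduces the target at every cell -> ACCEPT
  (0,3)=1 (0,4)=1 (1,3)=1 (2,3)=1 -> step gives (1,4)='0' but target has '1' -> reject
Unique solution: (0,3)=live, (0,4)=live, (1,3)=live, (2,3)=dead.
Check: live-neighbor counts of every cell in the completed generation 0:
02332
35443
25552
25321
12221
Applying B3/S23 to generation 0 with these counts gives:
00111
10001
10000
10110
00000
which matches the target exactly.

Answer: 10011
00110
11100
10110
00000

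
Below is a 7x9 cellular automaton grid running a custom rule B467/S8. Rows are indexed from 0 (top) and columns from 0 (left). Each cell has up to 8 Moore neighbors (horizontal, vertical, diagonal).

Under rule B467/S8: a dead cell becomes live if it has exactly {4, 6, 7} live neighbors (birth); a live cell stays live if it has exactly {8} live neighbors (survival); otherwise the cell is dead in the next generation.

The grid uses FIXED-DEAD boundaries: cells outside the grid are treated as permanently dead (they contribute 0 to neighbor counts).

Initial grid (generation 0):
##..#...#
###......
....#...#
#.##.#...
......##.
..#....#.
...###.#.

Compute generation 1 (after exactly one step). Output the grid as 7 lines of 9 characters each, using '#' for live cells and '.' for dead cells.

Answer: .........
.........
..##.....
.........
.........
.........
.........

Derivation:
Simulating step by step:
Generation 0 (given above): 21 live cells
Generation 1: 2 live cells
(generation 1 grid is the final answer)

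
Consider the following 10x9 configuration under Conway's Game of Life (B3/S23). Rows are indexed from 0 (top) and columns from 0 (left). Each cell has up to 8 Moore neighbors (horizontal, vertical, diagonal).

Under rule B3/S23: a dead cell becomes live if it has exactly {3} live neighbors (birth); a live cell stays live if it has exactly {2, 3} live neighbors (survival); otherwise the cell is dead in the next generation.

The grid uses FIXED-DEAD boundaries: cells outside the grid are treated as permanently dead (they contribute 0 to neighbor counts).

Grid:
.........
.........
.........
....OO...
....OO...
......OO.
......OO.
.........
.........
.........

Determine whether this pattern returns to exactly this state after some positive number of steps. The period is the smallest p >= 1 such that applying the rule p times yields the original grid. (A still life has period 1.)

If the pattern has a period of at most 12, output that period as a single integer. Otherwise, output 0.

Answer: 2

Derivation:
Simulating and comparing each generation to the original:
Gen 0 (original, given above): 8 live cells
Gen 1: 6 live cells, differs from original
Gen 2: 8 live cells, MATCHES original -> period = 2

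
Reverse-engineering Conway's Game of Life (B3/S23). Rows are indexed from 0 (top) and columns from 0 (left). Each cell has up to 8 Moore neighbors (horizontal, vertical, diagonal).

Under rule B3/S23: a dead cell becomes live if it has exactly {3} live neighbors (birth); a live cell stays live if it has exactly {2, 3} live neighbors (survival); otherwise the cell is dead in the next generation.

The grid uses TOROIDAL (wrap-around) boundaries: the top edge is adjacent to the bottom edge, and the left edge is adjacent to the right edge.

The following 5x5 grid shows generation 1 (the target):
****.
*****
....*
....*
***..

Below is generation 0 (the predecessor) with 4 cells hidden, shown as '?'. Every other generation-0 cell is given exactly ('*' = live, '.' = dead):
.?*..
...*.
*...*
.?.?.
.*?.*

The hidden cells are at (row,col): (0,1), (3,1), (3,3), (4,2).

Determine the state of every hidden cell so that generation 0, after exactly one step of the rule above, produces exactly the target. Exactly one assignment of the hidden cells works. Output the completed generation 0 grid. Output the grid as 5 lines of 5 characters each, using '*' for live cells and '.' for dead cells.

Hidden generation-0 cells (in order): (0,1), (3,1), (3,3), (4,2).
A hidden cell only influences target cells in its own 3x3 neighborhood. Try each of the 2^4 = 16 assignments, step the completed generation 0 forward once under B3/S23, and compare with the target:
  (0,1)=. (3,1)=. (3,3)=. (4,2)=. -> step gives (0,0)='.' but target has '*' -> reject
  (0,1)=. (3,1)=. (3,3)=. (4,2)=* -> step gives (0,0)='.' but target has '*' -> reject
  (0,1)=. (3,1)=. (3,3)=* (4,2)=. -> step gives (0,0)='.' but target has '*' -> reject
  (0,1)=. (3,1)=. (3,3)=* (4,2)=* -> step gives (0,0)='.' but target has '*' -> reject
  (0,1)=. (3,1)=* (3,3)=. (4,2)=. -> step gives (0,0)='.' but target has '*' -> reject
  (0,1)=. (3,1)=* (3,3)=. (4,2)=* -> step gives (0,0)='.' but target has '*' -> reject
  (0,1)=. (3,1)=* (3,3)=* (4,2)=. -> step gives (0,0)='.' but target has '*' -> reject
  (0,1)=. (3,1)=* (3,3)=* (4,2)=* -> step gives (0,0)='.' but target has '*' -> reject
  (0,1)=* (3,1)=. (3,3)=. (4,2)=. -> step reproduces the target at every cell -> ACCEPT
  (0,1)=* (3,1)=. (3,3)=. (4,2)=* -> step gives (0,2)='.' but target has '*' -> reject
  (0,1)=* (3,1)=. (3,3)=* (4,2)=. -> step gives (2,3)='*' but target has '.' -> reject
  (0,1)=* (3,1)=. (3,3)=* (4,2)=* -> step gives (0,2)='.' but target has '*' -> reject
  (0,1)=* (3,1)=* (3,3)=. (4,2)=. -> step gives (2,0)='*' but target has '.' -> reject
  (0,1)=* (3,1)=* (3,3)=. (4,2)=* -> step gives (0,2)='.' but target has '*' -> reject
  (0,1)=* (3,1)=* (3,3)=* (4,2)=. -> step gives (2,0)='*' but target has '.' -> reject
  (0,1)=* (3,1)=* (3,3)=* (4,2)=* -> step gives (0,2)='.' but target has '*' -> reject
Unique solution: (0,1)=live, (3,1)=dead, (3,3)=dead, (4,2)=dead.
Check: live-neighbor counts of every cell in the completed generation 0:
32332
33323
11122
42123
32320
Applying B3/S23 to generation 0 with these counts gives:
****.
*****
....*
....*
***..
which matches the target exactly.

Answer: .**..
...*.
*...*
.....
.*..*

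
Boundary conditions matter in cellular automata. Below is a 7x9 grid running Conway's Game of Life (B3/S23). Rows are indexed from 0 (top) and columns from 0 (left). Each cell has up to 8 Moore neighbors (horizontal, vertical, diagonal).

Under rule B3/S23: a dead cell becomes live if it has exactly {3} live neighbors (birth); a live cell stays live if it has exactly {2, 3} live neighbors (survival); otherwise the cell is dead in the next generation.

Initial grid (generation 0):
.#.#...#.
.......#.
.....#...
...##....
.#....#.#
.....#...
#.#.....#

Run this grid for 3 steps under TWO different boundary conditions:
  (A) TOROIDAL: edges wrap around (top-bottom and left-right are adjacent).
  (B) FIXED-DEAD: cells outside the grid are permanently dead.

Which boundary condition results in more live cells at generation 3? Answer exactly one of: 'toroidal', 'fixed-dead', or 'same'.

Under TOROIDAL boundary, generation 3:
.........
.........
.........
...#.....
..######.
.....###.
.##....##
Population = 14

Under FIXED-DEAD boundary, generation 3:
.........
.........
.........
...#.....
....##...
.....#...
.........
Population = 4

Comparison: toroidal=14, fixed-dead=4 -> toroidal

Answer: toroidal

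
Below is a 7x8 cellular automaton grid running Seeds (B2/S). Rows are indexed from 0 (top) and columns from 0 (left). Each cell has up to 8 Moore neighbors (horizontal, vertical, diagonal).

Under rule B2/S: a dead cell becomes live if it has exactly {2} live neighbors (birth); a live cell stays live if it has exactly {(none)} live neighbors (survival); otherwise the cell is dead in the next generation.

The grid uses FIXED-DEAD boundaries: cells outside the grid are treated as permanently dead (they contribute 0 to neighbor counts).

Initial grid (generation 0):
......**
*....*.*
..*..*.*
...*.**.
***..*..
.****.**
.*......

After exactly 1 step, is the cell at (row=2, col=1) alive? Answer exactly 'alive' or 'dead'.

Simulating step by step:
Generation 0 (given above): 22 live cells
Generation 1: 12 live cells
.....*..
.*..*...
.*.*....
*......*
........
........
*...****

Cell (2,1) at generation 1: 1 -> alive

Answer: alive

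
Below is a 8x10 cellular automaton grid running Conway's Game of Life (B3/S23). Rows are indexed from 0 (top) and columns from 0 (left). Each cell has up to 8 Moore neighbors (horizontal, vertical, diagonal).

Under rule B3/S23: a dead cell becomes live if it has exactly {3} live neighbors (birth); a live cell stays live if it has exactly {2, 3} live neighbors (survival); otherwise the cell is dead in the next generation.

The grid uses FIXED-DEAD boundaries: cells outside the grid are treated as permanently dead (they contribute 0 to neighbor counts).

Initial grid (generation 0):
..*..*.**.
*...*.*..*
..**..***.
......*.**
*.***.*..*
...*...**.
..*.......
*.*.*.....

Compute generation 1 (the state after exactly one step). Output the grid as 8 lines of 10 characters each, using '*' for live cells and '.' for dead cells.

Answer: .....****.
.**.*....*
...*..*...
.*..*.*..*
..*****..*
.*..*..**.
.**.......
.*.*......

Derivation:
Simulating step by step:
Generation 0 (given above): 29 live cells
Generation 1: 28 live cells
(generation 1 grid is the final answer)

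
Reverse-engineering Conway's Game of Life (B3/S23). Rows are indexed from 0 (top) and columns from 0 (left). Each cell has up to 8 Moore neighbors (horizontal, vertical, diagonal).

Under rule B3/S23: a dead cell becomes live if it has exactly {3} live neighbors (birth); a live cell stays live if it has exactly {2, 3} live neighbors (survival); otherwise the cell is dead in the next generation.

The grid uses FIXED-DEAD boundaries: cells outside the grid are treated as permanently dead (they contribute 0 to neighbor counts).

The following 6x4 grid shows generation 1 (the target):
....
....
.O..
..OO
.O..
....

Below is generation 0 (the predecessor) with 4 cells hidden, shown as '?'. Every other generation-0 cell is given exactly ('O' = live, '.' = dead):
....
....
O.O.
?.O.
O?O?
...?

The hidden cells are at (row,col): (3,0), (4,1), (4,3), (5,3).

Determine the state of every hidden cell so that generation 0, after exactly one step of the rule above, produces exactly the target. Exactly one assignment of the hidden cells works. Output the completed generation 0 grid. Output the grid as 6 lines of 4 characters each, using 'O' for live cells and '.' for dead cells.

Answer: ....
....
O.O.
..O.
O.O.
....

Derivation:
Hidden generation-0 cells (in order): (3,0), (4,1), (4,3), (5,3).
A hidden cell only influences target cells in its own 3x3 neighborhood. Try each of the 2^4 = 16 assignments, step the completed generation 0 forward once under B3/S23, and compare with the target:
  (3,0)=. (4,1)=. (4,3)=. (5,3)=. -> step reproduces the target at every cell -> ACCEPT
  (3,0)=. (4,1)=. (4,3)=. (5,3)=O -> step gives (4,2)='O' but target has '.' -> reject
  (3,0)=. (4,1)=. (4,3)=O (5,3)=. -> step gives (3,3)='.' but target has 'O' -> reject
  (3,0)=. (4,1)=. (4,3)=O (5,3)=O -> step gives (3,3)='.' but target has 'O' -> reject
  (3,0)=. (4,1)=O (4,3)=. (5,3)=. -> step gives (3,0)='O' but target has '.' -> reject
  (3,0)=. (4,1)=O (4,3)=. (5,3)=O -> step gives (3,0)='O' but target has '.' -> reject
  (3,0)=. (4,1)=O (4,3)=O (5,3)=. -> step gives (3,0)='O' but target has '.' -> reject
  (3,0)=. (4,1)=O (4,3)=O (5,3)=O -> step gives (3,0)='O' but target has '.' -> reject
  (3,0)=O (4,1)=. (4,3)=. (5,3)=. -> step gives (2,1)='.' but target has 'O' -> reject
  (3,0)=O (4,1)=. (4,3)=. (5,3)=O -> step gives (2,1)='.' but target has 'O' -> reject
  (3,0)=O (4,1)=. (4,3)=O (5,3)=. -> step gives (2,1)='.' but target has 'O' -> reject
  (3,0)=O (4,1)=. (4,3)=O (5,3)=O -> step gives (2,1)='.' but target has 'O' -> reject
  (3,0)=O (4,1)=O (4,3)=. (5,3)=. -> step gives (2,1)='.' but target has 'O' -> reject
  (3,0)=O (4,1)=O (4,3)=. (5,3)=O -> step gives (2,1)='.' but target has 'O' -> reject
  (3,0)=O (4,1)=O (4,3)=O (5,3)=. -> step gives (2,1)='.' but target has 'O' -> reject
  (3,0)=O (4,1)=O (4,3)=O (5,3)=O -> step gives (2,1)='.' but target has 'O' -> reject
Unique solution: (3,0)=dead, (4,1)=dead, (4,3)=dead, (5,3)=dead.
Check: live-neighbor counts of every cell in the completed generation 0:
0000
1211
0312
2523
0312
1211
Applying B3/S23 to generation 0 with these counts gives:
....
....
.O..
..OO
.O..
....
which matches the target exactly.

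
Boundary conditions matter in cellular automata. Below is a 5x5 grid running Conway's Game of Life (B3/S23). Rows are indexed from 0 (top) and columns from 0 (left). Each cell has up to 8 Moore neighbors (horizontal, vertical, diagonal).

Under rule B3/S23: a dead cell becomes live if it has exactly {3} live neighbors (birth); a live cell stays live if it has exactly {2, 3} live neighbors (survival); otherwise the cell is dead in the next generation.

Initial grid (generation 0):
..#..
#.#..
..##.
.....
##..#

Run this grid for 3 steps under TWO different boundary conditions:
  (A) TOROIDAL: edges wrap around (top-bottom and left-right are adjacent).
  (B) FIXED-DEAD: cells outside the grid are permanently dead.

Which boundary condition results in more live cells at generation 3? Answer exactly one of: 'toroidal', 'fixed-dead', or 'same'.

Under TOROIDAL boundary, generation 3:
#..##
#...#
.....
.....
...##
Population = 7

Under FIXED-DEAD boundary, generation 3:
.....
.....
..#..
..#..
..#..
Population = 3

Comparison: toroidal=7, fixed-dead=3 -> toroidal

Answer: toroidal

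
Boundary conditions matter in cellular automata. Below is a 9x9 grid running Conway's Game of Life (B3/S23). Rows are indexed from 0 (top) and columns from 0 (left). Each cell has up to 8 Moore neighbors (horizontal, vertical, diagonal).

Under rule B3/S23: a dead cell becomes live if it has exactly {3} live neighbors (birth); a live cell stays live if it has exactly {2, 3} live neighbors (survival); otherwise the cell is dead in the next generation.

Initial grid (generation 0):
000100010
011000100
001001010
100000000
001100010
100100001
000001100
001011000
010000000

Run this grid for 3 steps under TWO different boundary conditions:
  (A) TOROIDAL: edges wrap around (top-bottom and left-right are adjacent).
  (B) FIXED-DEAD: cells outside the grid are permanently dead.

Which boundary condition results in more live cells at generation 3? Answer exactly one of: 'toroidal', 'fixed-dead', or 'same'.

Under TOROIDAL boundary, generation 3:
010011000
111010110
000001001
000000010
000001000
000001111
010000101
011000000
011011000
Population = 26

Under FIXED-DEAD boundary, generation 3:
010100000
010111110
000001110
000000010
000001010
000001010
000001110
000001000
000001000
Population = 21

Comparison: toroidal=26, fixed-dead=21 -> toroidal

Answer: toroidal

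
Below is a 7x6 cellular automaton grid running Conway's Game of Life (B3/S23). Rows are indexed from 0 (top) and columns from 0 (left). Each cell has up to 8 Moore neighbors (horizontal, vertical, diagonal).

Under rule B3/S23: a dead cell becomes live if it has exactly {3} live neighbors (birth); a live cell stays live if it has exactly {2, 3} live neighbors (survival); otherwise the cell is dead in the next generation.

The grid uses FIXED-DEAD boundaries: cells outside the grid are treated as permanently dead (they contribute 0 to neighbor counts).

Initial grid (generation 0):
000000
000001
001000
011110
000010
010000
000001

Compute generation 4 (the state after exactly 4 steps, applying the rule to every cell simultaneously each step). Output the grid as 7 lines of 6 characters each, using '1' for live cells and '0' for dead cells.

Answer: 000000
000000
000000
100010
011010
011000
000000

Derivation:
Simulating step by step:
Generation 0 (given above): 9 live cells
Generation 1: 8 live cells
000000
000000
011010
011010
010010
000000
000000
Generation 2: 8 live cells
000000
000000
011000
100011
011100
000000
000000
Generation 3: 8 live cells
000000
000000
010000
100010
011110
001000
000000
Generation 4: 7 live cells
(generation 4 grid is the final answer)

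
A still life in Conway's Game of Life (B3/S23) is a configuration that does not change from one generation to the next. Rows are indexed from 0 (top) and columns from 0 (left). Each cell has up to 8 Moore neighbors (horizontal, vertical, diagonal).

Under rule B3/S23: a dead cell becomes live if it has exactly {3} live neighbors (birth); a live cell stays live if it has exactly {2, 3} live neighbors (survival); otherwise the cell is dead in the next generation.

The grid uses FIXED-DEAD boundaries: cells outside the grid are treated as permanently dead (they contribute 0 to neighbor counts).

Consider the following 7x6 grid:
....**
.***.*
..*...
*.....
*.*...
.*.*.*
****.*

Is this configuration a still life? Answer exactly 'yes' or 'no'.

Compute generation 1 and compare to generation 0 (given above):
Generation 1:
..****
.***.*
..**..
......
*.*...
...*..
**.*..
Cell (0,2) differs: gen0=0 vs gen1=1 -> NOT a still life.

Answer: no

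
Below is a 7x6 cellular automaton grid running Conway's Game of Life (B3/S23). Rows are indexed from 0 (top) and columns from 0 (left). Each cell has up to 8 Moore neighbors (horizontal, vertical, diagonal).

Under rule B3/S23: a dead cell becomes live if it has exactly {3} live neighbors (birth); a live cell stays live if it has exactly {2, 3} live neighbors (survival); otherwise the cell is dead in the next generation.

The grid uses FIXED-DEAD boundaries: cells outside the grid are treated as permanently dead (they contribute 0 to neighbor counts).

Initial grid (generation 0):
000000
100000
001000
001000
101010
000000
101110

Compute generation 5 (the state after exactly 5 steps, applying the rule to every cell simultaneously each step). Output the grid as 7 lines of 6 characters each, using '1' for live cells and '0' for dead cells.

Simulating step by step:
Generation 0 (given above): 10 live cells
Generation 1: 7 live cells
000000
000000
010000
001000
010100
001010
000100
Generation 2: 7 live cells
000000
000000
000000
011000
010100
001010
000100
Generation 3: 7 live cells
000000
000000
000000
011000
010100
001010
000100
Generation 4: 7 live cells
000000
000000
000000
011000
010100
001010
000100
Generation 5: 7 live cells
(generation 5 grid is the final answer)

Answer: 000000
000000
000000
011000
010100
001010
000100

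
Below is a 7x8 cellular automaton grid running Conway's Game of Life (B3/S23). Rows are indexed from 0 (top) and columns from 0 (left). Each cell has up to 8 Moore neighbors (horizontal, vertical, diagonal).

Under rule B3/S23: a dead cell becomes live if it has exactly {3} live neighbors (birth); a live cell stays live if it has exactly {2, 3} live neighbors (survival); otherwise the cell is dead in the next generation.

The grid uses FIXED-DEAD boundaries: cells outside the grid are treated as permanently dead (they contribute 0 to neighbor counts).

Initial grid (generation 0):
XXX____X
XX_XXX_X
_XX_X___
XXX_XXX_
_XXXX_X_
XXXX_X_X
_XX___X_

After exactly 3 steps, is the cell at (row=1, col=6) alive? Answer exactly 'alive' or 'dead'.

Simulating step by step:
Generation 0 (given above): 33 live cells
Generation 1: 17 live cells
X_XXX_X_
____XXX_
________
X_____X_
_______X
X____X_X
X__X__X_
Generation 2: 9 live cells
___XX_X_
____X_X_
______X_
________
_______X
_______X
______X_
Generation 3: 9 live cells
___XX___
___XX_XX
_____X__
________
________
______XX
________

Cell (1,6) at generation 3: 1 -> alive

Answer: alive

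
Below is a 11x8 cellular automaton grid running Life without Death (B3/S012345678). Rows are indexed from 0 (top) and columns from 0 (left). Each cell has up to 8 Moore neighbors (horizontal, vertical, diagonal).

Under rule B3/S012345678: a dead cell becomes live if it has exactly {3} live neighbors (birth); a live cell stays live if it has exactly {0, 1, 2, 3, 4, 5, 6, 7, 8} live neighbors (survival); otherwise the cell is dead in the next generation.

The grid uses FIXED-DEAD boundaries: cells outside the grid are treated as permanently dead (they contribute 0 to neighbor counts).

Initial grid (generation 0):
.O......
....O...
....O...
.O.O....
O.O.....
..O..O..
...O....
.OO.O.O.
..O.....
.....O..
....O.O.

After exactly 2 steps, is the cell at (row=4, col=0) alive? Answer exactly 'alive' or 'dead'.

Simulating step by step:
Generation 0 (given above): 18 live cells
Generation 1: 30 live cells
.O......
....O...
...OO...
.OOO....
O.OO....
.OOO.O..
.O.OOO..
.OO.O.O.
.OOO.O..
.....O..
....OOO.
Generation 2: 38 live cells
.O......
...OO...
...OO...
.OOO....
O.OO....
OOOO.O..
OO.OOOO.
OOO.O.O.
.OOO.OO.
..OO.O..
....OOO.

Cell (4,0) at generation 2: 1 -> alive

Answer: alive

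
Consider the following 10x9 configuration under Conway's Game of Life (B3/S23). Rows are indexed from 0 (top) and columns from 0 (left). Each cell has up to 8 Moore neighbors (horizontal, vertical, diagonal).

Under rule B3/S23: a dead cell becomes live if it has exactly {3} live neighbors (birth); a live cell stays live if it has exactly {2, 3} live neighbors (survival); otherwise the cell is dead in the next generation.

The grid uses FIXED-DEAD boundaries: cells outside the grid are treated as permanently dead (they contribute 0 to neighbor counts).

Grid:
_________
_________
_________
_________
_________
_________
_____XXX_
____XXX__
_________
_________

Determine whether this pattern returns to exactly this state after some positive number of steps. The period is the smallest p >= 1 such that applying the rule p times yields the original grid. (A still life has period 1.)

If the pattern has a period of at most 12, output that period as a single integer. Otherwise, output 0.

Simulating and comparing each generation to the original:
Gen 0 (original, given above): 6 live cells
Gen 1: 6 live cells, differs from original
Gen 2: 6 live cells, MATCHES original -> period = 2

Answer: 2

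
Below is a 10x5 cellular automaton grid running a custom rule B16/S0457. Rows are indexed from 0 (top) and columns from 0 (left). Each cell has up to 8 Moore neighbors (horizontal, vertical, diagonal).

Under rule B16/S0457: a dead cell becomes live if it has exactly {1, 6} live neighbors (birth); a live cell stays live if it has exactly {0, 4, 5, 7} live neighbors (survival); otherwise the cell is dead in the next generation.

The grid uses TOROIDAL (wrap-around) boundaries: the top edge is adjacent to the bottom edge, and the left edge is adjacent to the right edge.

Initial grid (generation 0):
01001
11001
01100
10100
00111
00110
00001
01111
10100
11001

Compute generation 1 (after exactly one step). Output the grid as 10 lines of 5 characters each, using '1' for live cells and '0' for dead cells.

Answer: 01001
11000
01000
00100
00110
00010
00010
00010
11100
11000

Derivation:
Simulating step by step:
Generation 0 (given above): 24 live cells
Generation 1: 16 live cells
(generation 1 grid is the final answer)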